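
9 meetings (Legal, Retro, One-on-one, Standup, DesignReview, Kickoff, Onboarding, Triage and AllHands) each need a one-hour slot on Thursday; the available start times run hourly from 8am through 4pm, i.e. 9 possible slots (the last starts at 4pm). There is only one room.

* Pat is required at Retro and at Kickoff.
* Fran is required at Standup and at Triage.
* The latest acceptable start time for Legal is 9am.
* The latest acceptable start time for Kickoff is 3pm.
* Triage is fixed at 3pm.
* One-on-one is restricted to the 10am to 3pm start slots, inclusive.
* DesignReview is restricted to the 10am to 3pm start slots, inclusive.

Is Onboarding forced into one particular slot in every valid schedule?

Onboarding can be 8am (e.g. Kickoff=12pm; Onboarding=8am; AllHands=4pm; One-on-one=10am; Retro=1pm; Standup=2pm; Triage=3pm; Legal=9am; DesignReview=11am) or 9am (e.g. Kickoff in 12pm; Standup in 2pm; Triage in 3pm; Retro in 1pm; Onboarding in 9am; DesignReview in 11am; One-on-one in 10am; Legal in 8am; AllHands in 4pm).

No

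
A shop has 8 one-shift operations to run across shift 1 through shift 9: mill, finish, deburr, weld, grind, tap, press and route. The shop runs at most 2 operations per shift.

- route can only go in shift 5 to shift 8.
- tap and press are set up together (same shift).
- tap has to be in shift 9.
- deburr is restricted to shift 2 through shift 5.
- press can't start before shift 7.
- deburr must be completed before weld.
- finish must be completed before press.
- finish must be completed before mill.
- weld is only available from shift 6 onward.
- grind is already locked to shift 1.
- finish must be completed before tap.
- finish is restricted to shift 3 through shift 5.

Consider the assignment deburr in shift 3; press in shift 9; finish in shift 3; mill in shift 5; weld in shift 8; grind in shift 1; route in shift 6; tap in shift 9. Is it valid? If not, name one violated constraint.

Valid

finish must be completed before tap — holds.
grind is already locked to shift 1 — holds.
deburr must be completed before weld — holds.
route can only go in shift 5 to shift 8 — holds.
finish must be completed before press — holds.
The shop runs at most 2 operations per shift — holds.
deburr is restricted to shift 2 through shift 5 — holds.
finish must be completed before mill — holds.
tap has to be in shift 9 — holds.
tap and press are set up together (same shift) — holds.
press can't start before shift 7 — holds.
weld is only available from shift 6 onward — holds.
finish is restricted to shift 3 through shift 5 — holds.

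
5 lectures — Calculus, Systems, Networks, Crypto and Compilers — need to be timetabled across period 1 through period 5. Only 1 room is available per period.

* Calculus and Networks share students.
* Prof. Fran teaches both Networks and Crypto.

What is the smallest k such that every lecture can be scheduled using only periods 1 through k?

With at most 1 per period and 5 lectures, at least 5 periods are needed.
5 works (last occupied period: period 5): for example Systems=period 2, Calculus=period 1, Compilers=period 5, Networks=period 3, Crypto=period 4.

5 periods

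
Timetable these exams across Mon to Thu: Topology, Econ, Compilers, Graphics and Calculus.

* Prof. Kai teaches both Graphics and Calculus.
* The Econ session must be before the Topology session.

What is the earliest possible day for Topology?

Precedence pushes Topology to at least Tue.
Topology at Tue is achievable: Topology=Tue, Graphics=Mon, Compilers=Mon, Calculus=Tue, Econ=Mon.

Tue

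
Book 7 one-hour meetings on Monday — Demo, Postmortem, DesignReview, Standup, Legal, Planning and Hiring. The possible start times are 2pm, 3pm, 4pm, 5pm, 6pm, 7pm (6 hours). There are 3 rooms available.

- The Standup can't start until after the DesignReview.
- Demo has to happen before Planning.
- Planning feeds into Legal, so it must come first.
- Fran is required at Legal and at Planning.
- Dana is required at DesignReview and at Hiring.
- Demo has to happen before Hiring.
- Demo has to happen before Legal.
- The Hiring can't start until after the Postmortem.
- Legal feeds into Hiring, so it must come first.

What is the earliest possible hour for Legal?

Precedence pushes Legal to at least 4pm; downstream work caps Legal at 6pm.
Legal at 4pm is achievable: Demo in 2pm, Standup in 3pm, Legal in 4pm, DesignReview in 2pm, Planning in 3pm, Postmortem in 2pm, Hiring in 5pm.

4pm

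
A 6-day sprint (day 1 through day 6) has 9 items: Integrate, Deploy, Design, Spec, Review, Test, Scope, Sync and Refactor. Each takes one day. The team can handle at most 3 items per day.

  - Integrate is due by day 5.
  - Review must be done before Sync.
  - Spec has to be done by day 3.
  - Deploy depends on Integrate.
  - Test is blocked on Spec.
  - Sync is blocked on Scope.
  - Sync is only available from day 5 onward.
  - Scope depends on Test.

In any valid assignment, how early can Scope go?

day 3

Precedence pushes Scope to at least day 3; downstream work caps Scope at day 5.
Scope at day 3 is achievable: Sync=day 5, Integrate=day 1, Deploy=day 2, Refactor=day 3, Review=day 1, Spec=day 1, Design=day 2, Test=day 2, Scope=day 3.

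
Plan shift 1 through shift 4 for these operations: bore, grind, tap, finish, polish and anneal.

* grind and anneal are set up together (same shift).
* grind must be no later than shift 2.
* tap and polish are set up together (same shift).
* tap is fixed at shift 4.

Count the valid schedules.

Splitting on bore: it can be shift 1 (8), shift 2 (8), shift 3 (8), shift 4 (8). Listing each branch's schedules as (grind, tap, finish, polish, anneal) by shift number:
bore=shift 1: (1,4,1,4,1) (1,4,2,4,1) (1,4,3,4,1) (1,4,4,4,1) (2,4,1,4,2) (2,4,2,4,2) (2,4,3,4,2) (2,4,4,4,2) — 8.
bore=shift 2: (1,4,1,4,1) (1,4,2,4,1) (1,4,3,4,1) (1,4,4,4,1) (2,4,1,4,2) (2,4,2,4,2) (2,4,3,4,2) (2,4,4,4,2) — 8.
bore=shift 3: (1,4,1,4,1) (1,4,2,4,1) (1,4,3,4,1) (1,4,4,4,1) (2,4,1,4,2) (2,4,2,4,2) (2,4,3,4,2) (2,4,4,4,2) — 8.
bore=shift 4: (1,4,1,4,1) (1,4,2,4,1) (1,4,3,4,1) (1,4,4,4,1) (2,4,1,4,2) (2,4,2,4,2) (2,4,3,4,2) (2,4,4,4,2) — 8.
Summing: 8 + 8 + 8 + 8 = 32.

32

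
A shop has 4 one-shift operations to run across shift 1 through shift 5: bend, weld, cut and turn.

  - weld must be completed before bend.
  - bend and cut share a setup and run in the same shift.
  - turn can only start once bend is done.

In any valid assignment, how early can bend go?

Precedence pushes bend to at least shift 2; downstream work caps bend at shift 4.
bend at shift 2 is achievable: cut -> shift 2, bend -> shift 2, weld -> shift 1, turn -> shift 3.

shift 2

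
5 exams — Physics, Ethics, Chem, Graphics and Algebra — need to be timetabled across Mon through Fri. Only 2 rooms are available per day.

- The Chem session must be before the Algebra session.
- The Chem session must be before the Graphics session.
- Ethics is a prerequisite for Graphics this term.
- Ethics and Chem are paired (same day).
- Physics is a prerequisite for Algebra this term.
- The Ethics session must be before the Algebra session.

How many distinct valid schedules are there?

55

Splitting on Physics: it can be Mon (14), Tue (17), Wed (15), Thu (9). Listing each branch's schedules as (Ethics, Chem, Graphics, Algebra):
Physics=Mon: (Tue,Tue,Wed,Wed) (Tue,Tue,Wed,Thu) (Tue,Tue,Wed,Fri) (Tue,Tue,Thu,Wed) (Tue,Tue,Thu,Thu) (Tue,Tue,Thu,Fri) (Tue,Tue,Fri,Wed) (Tue,Tue,Fri,Thu) (Tue,Tue,Fri,Fri) (Wed,Wed,Thu,Thu) (Wed,Wed,Thu,Fri) (Wed,Wed,Fri,Thu) (Wed,Wed,Fri,Fri) (Thu,Thu,Fri,Fri) — 14.
Physics=Tue: (Mon,Mon,Tue,Wed) (Mon,Mon,Tue,Thu) (Mon,Mon,Tue,Fri) (Mon,Mon,Wed,Wed) (Mon,Mon,Wed,Thu) (Mon,Mon,Wed,Fri) (Mon,Mon,Thu,Wed) (Mon,Mon,Thu,Thu) (Mon,Mon,Thu,Fri) (Mon,Mon,Fri,Wed) (Mon,Mon,Fri,Thu) (Mon,Mon,Fri,Fri) (Wed,Wed,Thu,Thu) (Wed,Wed,Thu,Fri) (Wed,Wed,Fri,Thu) (Wed,Wed,Fri,Fri) (Thu,Thu,Fri,Fri) — 17.
Physics=Wed: (Mon,Mon,Tue,Thu) (Mon,Mon,Tue,Fri) (Mon,Mon,Wed,Thu) (Mon,Mon,Wed,Fri) (Mon,Mon,Thu,Thu) (Mon,Mon,Thu,Fri) (Mon,Mon,Fri,Thu) (Mon,Mon,Fri,Fri) (Tue,Tue,Wed,Thu) (Tue,Tue,Wed,Fri) (Tue,Tue,Thu,Thu) (Tue,Tue,Thu,Fri) (Tue,Tue,Fri,Thu) (Tue,Tue,Fri,Fri) (Thu,Thu,Fri,Fri) — 15.
Physics=Thu: (Mon,Mon,Tue,Fri) (Mon,Mon,Wed,Fri) (Mon,Mon,Thu,Fri) (Mon,Mon,Fri,Fri) (Tue,Tue,Wed,Fri) (Tue,Tue,Thu,Fri) (Tue,Tue,Fri,Fri) (Wed,Wed,Thu,Fri) (Wed,Wed,Fri,Fri) — 9.
Summing: 14 + 17 + 15 + 9 = 55.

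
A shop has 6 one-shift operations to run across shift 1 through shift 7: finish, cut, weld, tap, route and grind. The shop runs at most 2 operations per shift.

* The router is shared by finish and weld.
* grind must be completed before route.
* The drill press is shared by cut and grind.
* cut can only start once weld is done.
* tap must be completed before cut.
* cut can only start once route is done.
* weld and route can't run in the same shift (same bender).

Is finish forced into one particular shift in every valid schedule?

finish can be shift 1 (e.g. grind=shift 1; tap=shift 2; route=shift 2; finish=shift 1; weld=shift 3; cut=shift 4) or shift 2 (e.g. route in shift 2; grind in shift 1; finish in shift 2; cut in shift 4; tap in shift 3; weld in shift 1).

No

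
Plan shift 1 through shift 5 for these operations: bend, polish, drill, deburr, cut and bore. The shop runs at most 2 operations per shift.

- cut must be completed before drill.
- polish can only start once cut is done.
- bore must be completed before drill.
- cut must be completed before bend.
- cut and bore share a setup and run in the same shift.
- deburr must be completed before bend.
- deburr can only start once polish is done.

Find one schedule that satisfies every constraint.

bend -> shift 4, cut -> shift 1, bore -> shift 1, polish -> shift 2, drill -> shift 2, deburr -> shift 3

Checking: polish(shift 2) before deburr(shift 3); bore(shift 1) before drill(shift 2); cut(shift 1) before polish(shift 2); cut(shift 1) before drill(shift 2); deburr(shift 3) before bend(shift 4); cut(shift 1) before bend(shift 4); cut = bore = shift 1; max 2 per shift (cap 2).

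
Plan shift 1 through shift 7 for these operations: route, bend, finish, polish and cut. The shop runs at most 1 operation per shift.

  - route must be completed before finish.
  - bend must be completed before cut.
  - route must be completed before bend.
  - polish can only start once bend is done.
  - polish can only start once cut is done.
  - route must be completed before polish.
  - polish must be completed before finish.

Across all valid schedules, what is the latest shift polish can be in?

shift 6

Precedence pushes polish to at least shift 4; downstream work caps polish at shift 6.
polish at shift 6 is achievable: finish in shift 7; bend in shift 2; cut in shift 3; polish in shift 6; route in shift 1.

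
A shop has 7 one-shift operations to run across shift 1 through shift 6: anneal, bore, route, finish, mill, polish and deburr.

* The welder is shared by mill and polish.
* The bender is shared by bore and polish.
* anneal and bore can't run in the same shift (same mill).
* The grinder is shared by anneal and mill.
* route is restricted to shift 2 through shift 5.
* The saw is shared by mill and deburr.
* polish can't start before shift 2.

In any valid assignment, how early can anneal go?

anneal at shift 1 is achievable: finish=shift 1; bore=shift 3; polish=shift 2; mill=shift 3; deburr=shift 1; anneal=shift 1; route=shift 2.

shift 1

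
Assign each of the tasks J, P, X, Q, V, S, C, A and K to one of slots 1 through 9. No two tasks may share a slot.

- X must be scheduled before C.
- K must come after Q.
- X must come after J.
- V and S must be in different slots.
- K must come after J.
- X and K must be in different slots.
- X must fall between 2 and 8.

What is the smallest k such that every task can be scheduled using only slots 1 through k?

9

The precedence chain requires at least 3 distinct slots.
With at most 1 per slot and 9 tasks, at least 9 slots are needed.
9 works (last occupied slot: 9): for example V=7, A=9, K=4, Q=3, P=6, J=1, S=8, C=5, X=2.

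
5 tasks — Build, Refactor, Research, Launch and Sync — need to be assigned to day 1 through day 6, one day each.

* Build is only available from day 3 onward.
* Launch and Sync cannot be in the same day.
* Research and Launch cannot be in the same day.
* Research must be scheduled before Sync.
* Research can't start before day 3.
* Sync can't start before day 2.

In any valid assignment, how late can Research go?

day 5

Research is available from day 3; downstream work caps Research at day 5.
Research at day 5 is achievable: Refactor=day 1; Launch=day 1; Research=day 5; Build=day 3; Sync=day 6.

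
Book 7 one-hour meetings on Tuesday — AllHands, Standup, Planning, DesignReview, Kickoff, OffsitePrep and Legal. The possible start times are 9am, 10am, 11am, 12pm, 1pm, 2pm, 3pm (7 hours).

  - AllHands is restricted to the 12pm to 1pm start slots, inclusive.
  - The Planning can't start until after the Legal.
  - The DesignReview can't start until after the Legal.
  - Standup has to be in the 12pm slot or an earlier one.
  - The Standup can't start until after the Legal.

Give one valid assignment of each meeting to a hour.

AllHands -> 12pm; Legal -> 9am; Planning -> 10am; Kickoff -> 9am; Standup -> 10am; DesignReview -> 10am; OffsitePrep -> 9am

Checking: Legal(9am) before Standup(10am); Legal(9am) before Planning(10am); Legal(9am) before DesignReview(10am); AllHands=12pm in [12pm,1pm]; Standup=10am in [9am,12pm].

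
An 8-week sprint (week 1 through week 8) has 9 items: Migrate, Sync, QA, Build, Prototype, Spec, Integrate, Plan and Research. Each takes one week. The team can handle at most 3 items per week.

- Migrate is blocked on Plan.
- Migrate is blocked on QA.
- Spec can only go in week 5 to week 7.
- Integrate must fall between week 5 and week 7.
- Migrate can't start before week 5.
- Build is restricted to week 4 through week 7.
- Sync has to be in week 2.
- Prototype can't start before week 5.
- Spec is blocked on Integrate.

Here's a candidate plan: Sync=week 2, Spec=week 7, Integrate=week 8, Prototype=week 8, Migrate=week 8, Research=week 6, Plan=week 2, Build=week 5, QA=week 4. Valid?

Invalid. Integrate must fall between week 5 and week 7.

Integrate must fall between week 5 and week 7 — violated.
Sync has to be in week 2 — holds.
Migrate is blocked on QA — holds.
Prototype can't start before week 5 — holds.
Spec is blocked on Integrate — violated.
Migrate can't start before week 5 — holds.
Spec can only go in week 5 to week 7 — holds.
The team can handle at most 3 items per week — holds.
Build is restricted to week 4 through week 7 — holds.
Migrate is blocked on Plan — holds.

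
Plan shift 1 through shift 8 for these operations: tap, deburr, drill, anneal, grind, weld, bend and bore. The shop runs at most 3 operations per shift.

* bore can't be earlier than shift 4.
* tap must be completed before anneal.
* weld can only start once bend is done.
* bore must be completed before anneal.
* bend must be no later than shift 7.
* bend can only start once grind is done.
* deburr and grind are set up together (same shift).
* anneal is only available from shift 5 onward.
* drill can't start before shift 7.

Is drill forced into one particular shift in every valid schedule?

drill can be shift 7 (e.g. tap=shift 1, bend=shift 2, deburr=shift 1, weld=shift 3, bore=shift 4, grind=shift 1, anneal=shift 5, drill=shift 7) or shift 8 (e.g. bore -> shift 4; deburr -> shift 1; grind -> shift 1; anneal -> shift 5; weld -> shift 3; tap -> shift 1; bend -> shift 2; drill -> shift 8).

No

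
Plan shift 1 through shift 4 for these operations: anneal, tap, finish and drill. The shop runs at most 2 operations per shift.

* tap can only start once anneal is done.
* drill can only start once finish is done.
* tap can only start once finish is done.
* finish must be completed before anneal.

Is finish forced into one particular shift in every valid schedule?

finish can be shift 1 (e.g. drill -> shift 2; tap -> shift 3; anneal -> shift 2; finish -> shift 1) or shift 2 (e.g. finish=shift 2, tap=shift 4, drill=shift 3, anneal=shift 3).

No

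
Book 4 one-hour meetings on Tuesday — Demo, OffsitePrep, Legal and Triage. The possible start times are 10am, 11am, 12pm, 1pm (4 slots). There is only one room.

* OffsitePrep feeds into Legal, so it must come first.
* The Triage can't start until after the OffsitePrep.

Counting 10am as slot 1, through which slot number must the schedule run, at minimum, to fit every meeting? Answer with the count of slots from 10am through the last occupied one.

The precedence chain requires at least 2 distinct slots.
With at most 1 per slot and 4 meetings, at least 4 slots are needed.
4 works (last occupied slot: 1pm): for example Legal=11am; Triage=12pm; OffsitePrep=10am; Demo=1pm.

4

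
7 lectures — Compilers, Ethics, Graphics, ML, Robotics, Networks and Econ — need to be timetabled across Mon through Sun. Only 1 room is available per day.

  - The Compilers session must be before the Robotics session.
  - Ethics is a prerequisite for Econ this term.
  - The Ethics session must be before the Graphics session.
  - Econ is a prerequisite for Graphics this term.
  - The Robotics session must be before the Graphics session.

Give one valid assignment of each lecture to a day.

Ethics=Mon, ML=Sat, Networks=Sun, Robotics=Wed, Compilers=Tue, Econ=Thu, Graphics=Fri

Checking: Econ(Thu) before Graphics(Fri); Robotics(Wed) before Graphics(Fri); Compilers(Tue) before Robotics(Wed); Ethics(Mon) before Econ(Thu); Ethics(Mon) before Graphics(Fri); max 1 per day (cap 1).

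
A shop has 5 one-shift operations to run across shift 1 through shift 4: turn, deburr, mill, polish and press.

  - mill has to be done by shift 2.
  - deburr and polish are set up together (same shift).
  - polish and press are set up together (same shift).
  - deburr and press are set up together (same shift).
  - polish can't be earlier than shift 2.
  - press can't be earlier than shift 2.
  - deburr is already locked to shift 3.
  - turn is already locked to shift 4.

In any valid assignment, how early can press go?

shift 3

Press is available from shift 2; press must be in the same shift as deburr, which can't be before shift 3, so press is at least shift 3; press must be in the same shift as deburr, which can't be after shift 3, so press is at most shift 3.
press at shift 3 is achievable: deburr=shift 3, turn=shift 4, mill=shift 1, polish=shift 3, press=shift 3.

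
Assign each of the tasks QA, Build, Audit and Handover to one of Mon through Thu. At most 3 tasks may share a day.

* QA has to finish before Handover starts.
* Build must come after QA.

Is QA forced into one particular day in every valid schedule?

QA can be Mon (e.g. QA=Mon, Audit=Mon, Handover=Tue, Build=Tue) or Tue (e.g. QA=Tue, Audit=Mon, Build=Wed, Handover=Wed).

No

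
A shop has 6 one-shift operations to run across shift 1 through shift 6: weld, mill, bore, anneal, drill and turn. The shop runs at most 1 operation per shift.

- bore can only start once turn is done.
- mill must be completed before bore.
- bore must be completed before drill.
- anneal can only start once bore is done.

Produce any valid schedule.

bore -> shift 3, weld -> shift 6, anneal -> shift 4, mill -> shift 1, turn -> shift 2, drill -> shift 5

Checking: bore(shift 3) before anneal(shift 4); bore(shift 3) before drill(shift 5); turn(shift 2) before bore(shift 3); mill(shift 1) before bore(shift 3); max 1 per shift (cap 1).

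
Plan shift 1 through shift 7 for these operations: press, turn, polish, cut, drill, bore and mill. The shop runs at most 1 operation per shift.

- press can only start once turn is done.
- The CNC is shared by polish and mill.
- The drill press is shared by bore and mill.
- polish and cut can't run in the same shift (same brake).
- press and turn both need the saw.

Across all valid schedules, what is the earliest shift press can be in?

shift 2

Precedence pushes press to at least shift 2.
press at shift 2 is achievable: turn in shift 1, bore in shift 6, press in shift 2, polish in shift 3, mill in shift 7, cut in shift 4, drill in shift 5.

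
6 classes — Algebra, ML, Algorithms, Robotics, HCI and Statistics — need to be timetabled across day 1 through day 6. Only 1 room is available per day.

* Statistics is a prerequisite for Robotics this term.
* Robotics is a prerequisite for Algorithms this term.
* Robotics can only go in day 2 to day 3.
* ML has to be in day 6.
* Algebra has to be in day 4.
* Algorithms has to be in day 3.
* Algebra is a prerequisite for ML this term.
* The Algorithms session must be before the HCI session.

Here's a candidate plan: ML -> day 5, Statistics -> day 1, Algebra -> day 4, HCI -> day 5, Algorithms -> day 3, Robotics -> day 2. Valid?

No — it violates: ML has to be in day 6

Algorithms has to be in day 3 — holds.
Robotics can only go in day 2 to day 3 — holds.
Robotics is a prerequisite for Algorithms this term — holds.
Statistics is a prerequisite for Robotics this term — holds.
The Algorithms session must be before the HCI session — holds.
ML has to be in day 6 — violated.
Algebra is a prerequisite for ML this term — holds.
Algebra has to be in day 4 — holds.
Only 1 room is available per day — violated.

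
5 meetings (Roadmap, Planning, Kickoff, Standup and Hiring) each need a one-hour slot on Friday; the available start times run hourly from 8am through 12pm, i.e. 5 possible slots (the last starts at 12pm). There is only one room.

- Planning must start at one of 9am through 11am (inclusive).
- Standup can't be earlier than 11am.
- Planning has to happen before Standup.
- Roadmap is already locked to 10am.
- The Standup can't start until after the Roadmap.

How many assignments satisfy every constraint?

6

Splitting on Planning: it can be 9am (4), 11am (2). Listing each branch's schedules as (Roadmap, Kickoff, Standup, Hiring):
Planning=9am: (10am,8am,11am,12pm) (10am,8am,12pm,11am) (10am,11am,12pm,8am) (10am,12pm,11am,8am) — 4.
Planning=11am: (10am,8am,12pm,9am) (10am,9am,12pm,8am) — 2.
Summing: 4 + 2 = 6.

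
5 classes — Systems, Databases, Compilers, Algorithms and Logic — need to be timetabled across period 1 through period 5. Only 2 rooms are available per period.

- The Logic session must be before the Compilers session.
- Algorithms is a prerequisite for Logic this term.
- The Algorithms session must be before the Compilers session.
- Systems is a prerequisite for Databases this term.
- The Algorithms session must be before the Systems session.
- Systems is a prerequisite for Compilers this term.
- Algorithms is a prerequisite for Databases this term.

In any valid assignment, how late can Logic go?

period 4

Precedence pushes Logic to at least period 2; downstream work caps Logic at period 4.
Logic at period 4 is achievable: Logic in period 4; Systems in period 2; Algorithms in period 1; Compilers in period 5; Databases in period 3.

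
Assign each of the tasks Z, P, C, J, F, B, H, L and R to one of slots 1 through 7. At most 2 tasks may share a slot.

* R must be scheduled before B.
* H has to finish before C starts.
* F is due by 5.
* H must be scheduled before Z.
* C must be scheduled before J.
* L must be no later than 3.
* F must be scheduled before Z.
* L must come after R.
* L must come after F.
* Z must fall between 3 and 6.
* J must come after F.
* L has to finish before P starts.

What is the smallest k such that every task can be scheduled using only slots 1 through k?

The precedence chain requires at least 3 distinct slots.
With at most 2 per slot and 9 tasks, at least 5 slots are needed.
5 works (last occupied slot: 5): for example F -> 1; H -> 2; C -> 3; B -> 5; R -> 1; L -> 2; Z -> 3; P -> 4; J -> 4.

5 slots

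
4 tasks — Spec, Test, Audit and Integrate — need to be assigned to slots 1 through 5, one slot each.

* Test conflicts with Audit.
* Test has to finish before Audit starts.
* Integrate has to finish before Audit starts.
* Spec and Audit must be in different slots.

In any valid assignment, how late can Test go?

4

Downstream work caps Test at 4.
Test at 4 is achievable: Test=4; Spec=1; Integrate=1; Audit=5.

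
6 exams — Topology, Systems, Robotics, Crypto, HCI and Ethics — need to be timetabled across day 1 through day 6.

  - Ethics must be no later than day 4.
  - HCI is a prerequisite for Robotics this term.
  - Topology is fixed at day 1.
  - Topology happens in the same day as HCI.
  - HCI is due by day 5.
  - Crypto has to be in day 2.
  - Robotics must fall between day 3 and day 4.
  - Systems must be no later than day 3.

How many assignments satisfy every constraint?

24

Splitting on Systems: it can be day 1 (8), day 2 (8), day 3 (8). Listing each branch's schedules as (Topology, Robotics, Crypto, HCI, Ethics) by day number:
Systems=day 1: (1,3,2,1,1) (1,3,2,1,2) (1,3,2,1,3) (1,3,2,1,4) (1,4,2,1,1) (1,4,2,1,2) (1,4,2,1,3) (1,4,2,1,4) — 8.
Systems=day 2: (1,3,2,1,1) (1,3,2,1,2) (1,3,2,1,3) (1,3,2,1,4) (1,4,2,1,1) (1,4,2,1,2) (1,4,2,1,3) (1,4,2,1,4) — 8.
Systems=day 3: (1,3,2,1,1) (1,3,2,1,2) (1,3,2,1,3) (1,3,2,1,4) (1,4,2,1,1) (1,4,2,1,2) (1,4,2,1,3) (1,4,2,1,4) — 8.
Summing: 8 + 8 + 8 = 24.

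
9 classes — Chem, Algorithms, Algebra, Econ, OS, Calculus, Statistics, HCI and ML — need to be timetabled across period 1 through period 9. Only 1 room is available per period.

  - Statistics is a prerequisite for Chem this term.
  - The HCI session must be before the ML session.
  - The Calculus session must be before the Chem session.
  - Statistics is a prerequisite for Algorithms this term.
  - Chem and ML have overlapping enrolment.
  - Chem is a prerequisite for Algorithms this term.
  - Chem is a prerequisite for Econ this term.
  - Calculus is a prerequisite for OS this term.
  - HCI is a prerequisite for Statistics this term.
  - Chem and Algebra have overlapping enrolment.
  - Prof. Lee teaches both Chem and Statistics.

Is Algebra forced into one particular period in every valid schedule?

Algebra can be period 1 (e.g. HCI -> period 2; Econ -> period 7; Algorithms -> period 6; Algebra -> period 1; ML -> period 9; OS -> period 8; Chem -> period 5; Statistics -> period 3; Calculus -> period 4) or period 2 (e.g. Algebra in period 2, Calculus in period 4, Statistics in period 3, ML in period 9, HCI in period 1, OS in period 8, Algorithms in period 6, Econ in period 7, Chem in period 5).

No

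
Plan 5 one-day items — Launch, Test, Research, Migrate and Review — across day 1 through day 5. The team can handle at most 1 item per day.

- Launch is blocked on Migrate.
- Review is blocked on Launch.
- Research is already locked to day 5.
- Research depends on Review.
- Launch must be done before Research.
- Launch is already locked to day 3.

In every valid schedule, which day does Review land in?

Launch is fixed at day 3 and must come before Review, so Review is at least day 4.
Research is fixed at day 5 and must come after Review, so Review is at most day 4.
So Review must be day 4.

day 4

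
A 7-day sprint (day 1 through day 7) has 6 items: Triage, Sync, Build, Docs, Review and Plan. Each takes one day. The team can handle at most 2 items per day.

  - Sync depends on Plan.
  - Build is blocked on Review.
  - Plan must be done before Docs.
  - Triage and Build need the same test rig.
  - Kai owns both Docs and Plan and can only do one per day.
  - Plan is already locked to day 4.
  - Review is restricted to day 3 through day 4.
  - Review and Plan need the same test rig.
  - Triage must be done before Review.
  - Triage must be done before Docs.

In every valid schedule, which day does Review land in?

day 3

Review's window is day 3–day 4.
Plan is fixed at day 4, and Review can't share a day with Plan.
So Review must be day 3.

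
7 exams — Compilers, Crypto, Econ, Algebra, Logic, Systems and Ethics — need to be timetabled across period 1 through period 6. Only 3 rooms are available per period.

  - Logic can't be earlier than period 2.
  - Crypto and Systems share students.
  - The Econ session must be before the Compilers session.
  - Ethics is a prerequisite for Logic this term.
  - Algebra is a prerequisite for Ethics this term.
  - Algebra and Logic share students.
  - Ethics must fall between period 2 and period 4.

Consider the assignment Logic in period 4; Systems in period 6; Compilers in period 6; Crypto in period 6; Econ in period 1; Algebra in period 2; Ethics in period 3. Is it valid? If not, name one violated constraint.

No — it violates: Crypto and Systems share students

Only 3 rooms are available per period — holds.
The Econ session must be before the Compilers session — holds.
Ethics must fall between period 2 and period 4 — holds.
Algebra and Logic share students — holds.
Logic can't be earlier than period 2 — holds.
Algebra is a prerequisite for Ethics this term — holds.
Ethics is a prerequisite for Logic this term — holds.
Crypto and Systems share students — violated.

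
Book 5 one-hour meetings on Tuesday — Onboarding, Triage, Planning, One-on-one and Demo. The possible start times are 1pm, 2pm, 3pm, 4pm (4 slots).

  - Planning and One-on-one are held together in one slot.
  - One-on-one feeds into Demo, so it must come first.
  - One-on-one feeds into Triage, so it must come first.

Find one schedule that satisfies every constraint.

Planning -> 1pm, Onboarding -> 1pm, Demo -> 2pm, One-on-one -> 1pm, Triage -> 2pm

Checking: One-on-one(1pm) before Demo(2pm); One-on-one(1pm) before Triage(2pm); Planning = One-on-one = 1pm.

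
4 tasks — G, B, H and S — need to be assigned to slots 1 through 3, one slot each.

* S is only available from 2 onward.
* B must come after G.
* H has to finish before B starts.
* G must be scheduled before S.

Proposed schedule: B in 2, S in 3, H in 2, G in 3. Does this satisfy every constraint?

G must be scheduled before S — violated.
S is only available from 2 onward — holds.
H has to finish before B starts — violated.
B must come after G — violated.

No — it violates: B must come after G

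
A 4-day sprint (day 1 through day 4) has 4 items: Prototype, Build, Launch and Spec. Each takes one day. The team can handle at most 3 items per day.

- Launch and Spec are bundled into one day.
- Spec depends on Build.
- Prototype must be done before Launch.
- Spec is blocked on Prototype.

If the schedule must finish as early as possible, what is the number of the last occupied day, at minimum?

The precedence chain requires at least 2 distinct days.
With at most 3 per day and 4 work items, at least 2 days are needed.
2 works (last occupied day: day 2): for example Prototype -> day 1; Launch -> day 2; Build -> day 1; Spec -> day 2.

2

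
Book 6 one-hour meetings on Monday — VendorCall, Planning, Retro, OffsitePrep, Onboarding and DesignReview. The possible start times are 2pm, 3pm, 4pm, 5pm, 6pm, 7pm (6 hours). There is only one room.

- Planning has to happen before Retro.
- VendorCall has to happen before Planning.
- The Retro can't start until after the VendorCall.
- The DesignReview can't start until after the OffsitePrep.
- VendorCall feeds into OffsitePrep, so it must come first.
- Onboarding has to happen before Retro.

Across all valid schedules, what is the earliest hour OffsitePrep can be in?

Precedence pushes OffsitePrep to at least 3pm; downstream work caps OffsitePrep at 6pm.
OffsitePrep at 3pm is achievable: OffsitePrep in 3pm; DesignReview in 7pm; Retro in 6pm; Onboarding in 5pm; VendorCall in 2pm; Planning in 4pm.

3pm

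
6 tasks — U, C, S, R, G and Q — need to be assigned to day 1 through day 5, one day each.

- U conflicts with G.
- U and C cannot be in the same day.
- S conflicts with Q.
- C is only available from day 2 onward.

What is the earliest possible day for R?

R at day 1 is achievable: C -> day 2; G -> day 2; U -> day 1; R -> day 1; S -> day 1; Q -> day 2.

day 1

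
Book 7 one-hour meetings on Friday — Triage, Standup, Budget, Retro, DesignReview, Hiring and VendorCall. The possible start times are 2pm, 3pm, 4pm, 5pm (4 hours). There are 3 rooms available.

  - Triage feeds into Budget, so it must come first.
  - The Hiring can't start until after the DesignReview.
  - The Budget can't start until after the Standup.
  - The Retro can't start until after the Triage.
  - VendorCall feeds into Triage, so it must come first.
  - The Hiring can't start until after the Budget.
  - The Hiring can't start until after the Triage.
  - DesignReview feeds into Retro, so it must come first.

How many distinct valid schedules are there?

10

Splitting on Standup: it can be 2pm (5), 3pm (5). Listing each branch's schedules as (Triage, Budget, Retro, DesignReview, Hiring, VendorCall):
Standup=2pm: (3pm,4pm,4pm,2pm,5pm,2pm) (3pm,4pm,4pm,3pm,5pm,2pm) (3pm,4pm,5pm,2pm,5pm,2pm) (3pm,4pm,5pm,3pm,5pm,2pm) (3pm,4pm,5pm,4pm,5pm,2pm) — 5.
Standup=3pm: (3pm,4pm,4pm,2pm,5pm,2pm) (3pm,4pm,4pm,3pm,5pm,2pm) (3pm,4pm,5pm,2pm,5pm,2pm) (3pm,4pm,5pm,3pm,5pm,2pm) (3pm,4pm,5pm,4pm,5pm,2pm) — 5.
Summing: 5 + 5 = 10.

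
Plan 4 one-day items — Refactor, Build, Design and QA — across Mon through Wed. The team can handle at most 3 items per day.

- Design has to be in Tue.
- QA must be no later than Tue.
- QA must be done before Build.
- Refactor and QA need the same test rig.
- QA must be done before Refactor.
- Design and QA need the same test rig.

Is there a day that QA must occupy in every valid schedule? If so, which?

Mon

QA's window is Mon–Tue.
Design is fixed at Tue, and QA can't share a day with Design.
So QA must be Mon.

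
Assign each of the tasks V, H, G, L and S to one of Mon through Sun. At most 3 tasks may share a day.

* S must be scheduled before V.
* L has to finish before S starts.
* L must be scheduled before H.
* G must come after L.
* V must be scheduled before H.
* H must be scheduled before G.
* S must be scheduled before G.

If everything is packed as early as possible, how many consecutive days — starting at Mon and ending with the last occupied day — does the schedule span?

The precedence chain requires at least 5 distinct days.
With at most 3 per day and 5 tasks, at least 2 days are needed.
5 works (last occupied day: Fri): for example G=Fri, V=Wed, S=Tue, H=Thu, L=Mon.

5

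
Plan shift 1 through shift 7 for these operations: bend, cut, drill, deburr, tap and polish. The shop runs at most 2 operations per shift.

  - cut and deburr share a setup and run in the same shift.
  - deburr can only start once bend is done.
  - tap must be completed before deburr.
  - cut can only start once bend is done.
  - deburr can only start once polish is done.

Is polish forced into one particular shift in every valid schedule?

polish can be shift 1 (e.g. bend -> shift 1; cut -> shift 3; polish -> shift 1; tap -> shift 2; drill -> shift 2; deburr -> shift 3) or shift 2 (e.g. bend=shift 1, tap=shift 1, deburr=shift 3, drill=shift 2, cut=shift 3, polish=shift 2).

No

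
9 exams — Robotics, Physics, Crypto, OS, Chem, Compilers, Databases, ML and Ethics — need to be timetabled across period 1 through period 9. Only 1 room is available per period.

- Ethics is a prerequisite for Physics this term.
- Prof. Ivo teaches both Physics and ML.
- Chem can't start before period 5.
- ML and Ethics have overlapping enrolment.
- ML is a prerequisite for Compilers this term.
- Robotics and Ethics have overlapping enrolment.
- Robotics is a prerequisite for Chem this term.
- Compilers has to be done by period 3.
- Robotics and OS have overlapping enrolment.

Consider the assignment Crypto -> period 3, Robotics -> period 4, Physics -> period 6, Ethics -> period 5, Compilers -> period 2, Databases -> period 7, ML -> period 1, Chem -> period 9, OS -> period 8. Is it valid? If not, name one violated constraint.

Yes, all constraints hold

ML and Ethics have overlapping enrolment — holds.
Only 1 room is available per period — holds.
Compilers has to be done by period 3 — holds.
Robotics and Ethics have overlapping enrolment — holds.
Ethics is a prerequisite for Physics this term — holds.
Prof. Ivo teaches both Physics and ML — holds.
Chem can't start before period 5 — holds.
ML is a prerequisite for Compilers this term — holds.
Robotics and OS have overlapping enrolment — holds.
Robotics is a prerequisite for Chem this term — holds.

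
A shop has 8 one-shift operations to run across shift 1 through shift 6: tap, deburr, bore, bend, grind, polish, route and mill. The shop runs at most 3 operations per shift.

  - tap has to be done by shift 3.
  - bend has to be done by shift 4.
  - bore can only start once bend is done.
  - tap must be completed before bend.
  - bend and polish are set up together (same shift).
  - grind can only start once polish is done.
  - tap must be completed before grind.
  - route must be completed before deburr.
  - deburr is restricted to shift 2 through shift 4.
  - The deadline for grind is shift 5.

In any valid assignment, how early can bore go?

shift 3

Precedence pushes bore to at least shift 3.
bore at shift 3 is achievable: deburr=shift 2; tap=shift 1; polish=shift 2; grind=shift 3; mill=shift 1; bend=shift 2; bore=shift 3; route=shift 1.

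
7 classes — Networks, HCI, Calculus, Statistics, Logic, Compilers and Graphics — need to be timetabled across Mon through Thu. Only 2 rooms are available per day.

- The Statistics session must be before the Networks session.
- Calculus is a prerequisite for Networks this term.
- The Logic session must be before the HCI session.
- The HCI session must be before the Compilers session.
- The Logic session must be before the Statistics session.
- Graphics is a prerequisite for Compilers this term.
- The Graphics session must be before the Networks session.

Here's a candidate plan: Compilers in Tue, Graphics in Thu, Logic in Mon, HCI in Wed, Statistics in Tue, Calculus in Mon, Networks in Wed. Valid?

The Graphics session must be before the Networks session — violated.
The HCI session must be before the Compilers session — violated.
Graphics is a prerequisite for Compilers this term — violated.
The Logic session must be before the HCI session — holds.
The Logic session must be before the Statistics session — holds.
The Statistics session must be before the Networks session — holds.
Only 2 rooms are available per day — holds.
Calculus is a prerequisite for Networks this term — holds.

No — it violates: Graphics is a prerequisite for Compilers this term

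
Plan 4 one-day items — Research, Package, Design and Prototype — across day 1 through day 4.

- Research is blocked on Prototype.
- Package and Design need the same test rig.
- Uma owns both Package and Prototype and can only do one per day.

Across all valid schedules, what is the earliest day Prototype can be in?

Downstream work caps Prototype at day 3.
Prototype at day 1 is achievable: Prototype=day 1, Design=day 1, Research=day 2, Package=day 2.

day 1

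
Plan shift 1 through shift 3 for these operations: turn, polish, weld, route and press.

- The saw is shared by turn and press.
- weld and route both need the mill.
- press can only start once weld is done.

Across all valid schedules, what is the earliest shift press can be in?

shift 2

Precedence pushes press to at least shift 2.
press at shift 2 is achievable: weld=shift 1, press=shift 2, route=shift 2, polish=shift 1, turn=shift 1.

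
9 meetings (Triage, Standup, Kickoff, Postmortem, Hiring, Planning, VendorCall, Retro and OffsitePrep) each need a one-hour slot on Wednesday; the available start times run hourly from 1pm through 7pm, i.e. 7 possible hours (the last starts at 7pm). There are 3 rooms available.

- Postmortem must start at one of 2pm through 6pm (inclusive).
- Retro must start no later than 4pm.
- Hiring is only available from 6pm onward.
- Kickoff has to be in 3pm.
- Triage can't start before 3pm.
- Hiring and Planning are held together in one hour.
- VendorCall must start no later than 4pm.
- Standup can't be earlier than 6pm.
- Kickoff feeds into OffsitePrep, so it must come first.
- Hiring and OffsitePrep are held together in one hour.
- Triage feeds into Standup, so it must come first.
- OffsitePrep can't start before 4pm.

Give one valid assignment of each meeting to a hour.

Postmortem=2pm; Hiring=7pm; VendorCall=1pm; Planning=7pm; Retro=1pm; OffsitePrep=7pm; Standup=6pm; Triage=3pm; Kickoff=3pm

Checking: Triage(3pm) before Standup(6pm); Kickoff(3pm) before OffsitePrep(7pm); Hiring = Planning = 7pm; Hiring = OffsitePrep = 7pm; Postmortem=2pm in [2pm,6pm]; OffsitePrep=7pm in [4pm,7pm]; Kickoff=3pm in [3pm,3pm]; Standup=6pm in [6pm,7pm]; Retro=1pm in [1pm,4pm]; Hiring=7pm in [6pm,7pm]; Triage=3pm in [3pm,7pm]; VendorCall=1pm in [1pm,4pm]; max 3 per hour (cap 3).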